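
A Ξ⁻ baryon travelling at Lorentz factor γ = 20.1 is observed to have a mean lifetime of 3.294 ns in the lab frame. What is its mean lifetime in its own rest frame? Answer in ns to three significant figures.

γ = 20.1
The lab-frame lifetime is the dilated interval; the proper lifetime is τ₀ = Δt/γ = 3.294/20.10 ns.

τ₀ = 0.164 ns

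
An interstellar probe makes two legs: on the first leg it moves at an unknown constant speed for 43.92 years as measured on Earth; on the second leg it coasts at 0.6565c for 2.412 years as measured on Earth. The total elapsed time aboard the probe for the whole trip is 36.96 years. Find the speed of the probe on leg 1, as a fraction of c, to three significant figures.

β = 0.600

Leg 1: speed unknown; τ_1 = 43.92/γ_1.
Leg 2: γ = 1/√(1 − 0.6565²) = 1/√0.5690 = 1.326; τ_2 = 2.412/1.326 = 1.819 years.
Total proper time: τ_1 + 1.819 = 36.96, so τ_1 = 36.96 − 1.819 = 35.14 years.
γ_1 = 43.92/35.14 = 1.250; β = √(1 − 1/γ²) = √0.3598.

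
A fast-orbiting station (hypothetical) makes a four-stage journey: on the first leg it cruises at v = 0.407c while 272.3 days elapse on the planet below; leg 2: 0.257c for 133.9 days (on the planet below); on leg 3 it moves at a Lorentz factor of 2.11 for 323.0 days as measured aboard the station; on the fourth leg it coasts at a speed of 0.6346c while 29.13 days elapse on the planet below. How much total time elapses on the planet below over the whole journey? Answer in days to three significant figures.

Leg 1: 272.3 days is already measured on the planet below.
Leg 2: 133.9 days is already measured on the planet below.
Leg 3: γ = 2.11; Δt_3 = 2.110 × 323.0 = 681.5 days.
Leg 4: 29.13 days is already measured on the planet below.
Total: 272.3 + 133.9 + 681.5 + 29.13 days.

Δt = 1120 days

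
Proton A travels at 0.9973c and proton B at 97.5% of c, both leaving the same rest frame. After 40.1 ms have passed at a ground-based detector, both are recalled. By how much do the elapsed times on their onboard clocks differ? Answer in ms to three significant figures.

A: γ = 1/√(1 − 0.9973²) = 1/√0.005393 = 13.62; τ_A = 40.1/13.62 = 2.945 ms.
B: β = 0.975; γ = 1/√(1 − 0.975²) = 1/√0.04938 = 4.500; τ_B = 40.1/4.500 = 8.910 ms.

|τ_A − τ_B| = 5.97 ms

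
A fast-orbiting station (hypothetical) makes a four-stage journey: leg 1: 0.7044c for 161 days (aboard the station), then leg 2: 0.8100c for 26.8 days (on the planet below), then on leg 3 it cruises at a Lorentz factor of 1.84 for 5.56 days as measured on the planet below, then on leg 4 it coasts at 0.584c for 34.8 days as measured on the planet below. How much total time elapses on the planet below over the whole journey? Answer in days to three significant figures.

Δt = 294 days

Leg 1: γ = 1/√(1 − 0.7044²) = 1/√0.5038 = 1.409; Δt_1 = 1.409 × 161 = 226.8 days.
Leg 2: 26.8 days is already measured on the planet below.
Leg 3: 5.56 days is already measured on the planet below.
Leg 4: 34.8 days is already measured on the planet below.
Total: 226.8 + 26.80 + 5.560 + 34.80 days.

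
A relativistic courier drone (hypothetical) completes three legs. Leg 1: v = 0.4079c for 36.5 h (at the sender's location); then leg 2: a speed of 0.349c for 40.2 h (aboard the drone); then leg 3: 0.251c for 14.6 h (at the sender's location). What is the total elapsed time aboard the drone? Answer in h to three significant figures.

τ = 87.7 h

Leg 1: γ = 1/√(1 − 0.4079²) = 1/√0.8336 = 1.095; τ_1 = 36.5/1.095 = 33.33 h.
Leg 2: 40.2 h is already measured aboard the drone.
Leg 3: γ = 1/√(1 − 0.251²) = 1/√0.9370 = 1.033; τ_3 = 14.6/1.033 = 14.13 h.
Total: 33.33 + 40.20 + 14.13 h.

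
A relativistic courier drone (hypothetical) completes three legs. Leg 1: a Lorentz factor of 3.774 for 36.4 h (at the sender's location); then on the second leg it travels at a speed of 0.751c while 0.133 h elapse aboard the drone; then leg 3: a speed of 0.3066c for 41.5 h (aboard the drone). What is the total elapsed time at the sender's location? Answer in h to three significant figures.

Leg 1: 36.4 h is already measured at the sender's location.
Leg 2: γ = 1/√(1 − 0.751²) = 1/√0.4360 = 1.514; Δt_2 = 1.514 × 0.133 = 0.2014 h.
Leg 3: γ = 1/√(1 − 0.3066²) = 1/√0.9060 = 1.051; Δt_3 = 1.051 × 41.5 = 43.60 h.
Total: 36.40 + 0.2014 + 43.60 h.

Δt = 80.2 h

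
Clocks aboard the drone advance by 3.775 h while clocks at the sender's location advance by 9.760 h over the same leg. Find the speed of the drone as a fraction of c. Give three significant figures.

The proper time is measured aboard the drone (both events occur at the drone's location); Δt is measured at the sender's location. γ = Δt/τ = 9.760/3.775 = 2.585.
β = √(1 − 1/γ²) = √(1 − 0.1496) = √0.8504

β = 0.922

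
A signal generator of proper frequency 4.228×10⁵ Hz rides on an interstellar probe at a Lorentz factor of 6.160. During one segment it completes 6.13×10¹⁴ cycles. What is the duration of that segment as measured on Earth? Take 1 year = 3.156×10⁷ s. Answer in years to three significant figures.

γ = 6.160
Proper time for N cycles: τ = N/f = 6.13×10¹⁴/(4.228×10⁵) = 1.450×10⁹ s = 45.94 years.
Lab-frame duration Δt = γτ = 6.160 × 45.94 = 283.0 years.

Δt = 283 years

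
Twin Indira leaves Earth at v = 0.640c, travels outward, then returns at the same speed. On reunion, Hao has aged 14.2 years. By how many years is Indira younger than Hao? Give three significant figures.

γ = 1/√(1 − 0.640²) = 1/√0.5904 = 1.301
Indira's elapsed proper time: τ = 14.2/1.301 = 10.91 years.
Age gap = Δt − τ = 14.2 − 10.91 years.

Δt − τ = 3.29 years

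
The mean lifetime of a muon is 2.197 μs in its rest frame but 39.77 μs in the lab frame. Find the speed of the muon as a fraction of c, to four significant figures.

γ = Δt/τ₀ = 39.77/2.197 = 18.10
β = √(1 − 1/γ²) = √(1 − 0.003052) = √0.9969

v = 0.9985c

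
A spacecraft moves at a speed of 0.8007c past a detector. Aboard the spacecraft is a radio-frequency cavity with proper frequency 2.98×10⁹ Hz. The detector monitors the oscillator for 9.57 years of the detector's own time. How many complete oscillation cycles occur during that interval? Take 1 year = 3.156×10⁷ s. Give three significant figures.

γ = 1/√(1 − 0.8007²) = 1/√0.3589 = 1.669
During 9.57 years of lab time, the oscillator's proper time advances by τ = Δt/γ = 9.57/1.669 = 5.733 years = 1.809×10⁸ s.
N = f × τ = 2.98×10⁹ × 1.809×10⁸ = 5.392×10¹⁷.

N = 5.39×10¹⁷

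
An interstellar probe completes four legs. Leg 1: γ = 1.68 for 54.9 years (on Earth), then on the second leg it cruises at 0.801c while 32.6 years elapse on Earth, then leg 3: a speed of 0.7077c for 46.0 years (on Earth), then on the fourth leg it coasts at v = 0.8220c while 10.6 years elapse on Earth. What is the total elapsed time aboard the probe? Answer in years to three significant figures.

Leg 1: γ = 1.68; τ_1 = 54.9/1.680 = 32.68 years.
Leg 2: γ = 1/√(1 − 0.801²) = 1/√0.3584 = 1.670; τ_2 = 32.6/1.670 = 19.52 years.
Leg 3: γ = 1/√(1 − 0.7077²) = 1/√0.4992 = 1.415; τ_3 = 46.0/1.415 = 32.50 years.
Leg 4: γ = 1/√(1 − 0.8220²) = 1/√0.3243 = 1.756; τ_4 = 10.6/1.756 = 6.037 years.
Total: 32.68 + 19.52 + 32.50 + 6.037 years.

τ = 90.7 years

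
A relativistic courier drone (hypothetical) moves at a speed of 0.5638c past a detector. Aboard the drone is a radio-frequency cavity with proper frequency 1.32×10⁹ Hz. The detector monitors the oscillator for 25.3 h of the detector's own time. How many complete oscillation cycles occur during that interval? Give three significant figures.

N = 9.93×10¹³

γ = 1/√(1 − 0.5638²) = 1/√0.6821 = 1.211
During 25.3 h of lab time, the oscillator's proper time advances by τ = Δt/γ = 25.3/1.211 = 20.90 h = 7.522×10⁴ s.
N = f × τ = 1.32×10⁹ × 7.522×10⁴ = 9.930×10¹³.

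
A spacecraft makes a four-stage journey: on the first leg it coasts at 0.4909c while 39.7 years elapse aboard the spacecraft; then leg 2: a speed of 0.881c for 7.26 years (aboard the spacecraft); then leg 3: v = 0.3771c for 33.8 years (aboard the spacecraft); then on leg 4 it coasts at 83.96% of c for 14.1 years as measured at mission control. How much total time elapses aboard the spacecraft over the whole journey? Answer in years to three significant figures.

τ = 88.4 years

Leg 1: 39.7 years is already measured aboard the spacecraft.
Leg 2: 7.26 years is already measured aboard the spacecraft.
Leg 3: 33.8 years is already measured aboard the spacecraft.
Leg 4: β = 0.8396; γ = 1/√(1 − 0.8396²) = 1/√0.2951 = 1.841; τ_4 = 14.1/1.841 = 7.659 years.
Total: 39.70 + 7.260 + 33.80 + 7.659 years.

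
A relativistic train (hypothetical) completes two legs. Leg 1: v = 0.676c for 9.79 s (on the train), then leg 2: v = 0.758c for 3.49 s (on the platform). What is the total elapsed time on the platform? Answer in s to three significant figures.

Leg 1: γ = 1/√(1 − 0.676²) = 1/√0.5430 = 1.357; Δt_1 = 1.357 × 9.79 = 13.29 s.
Leg 2: 3.49 s is already measured on the platform.
Total: 13.29 + 3.490 s.

Δt = 16.8 s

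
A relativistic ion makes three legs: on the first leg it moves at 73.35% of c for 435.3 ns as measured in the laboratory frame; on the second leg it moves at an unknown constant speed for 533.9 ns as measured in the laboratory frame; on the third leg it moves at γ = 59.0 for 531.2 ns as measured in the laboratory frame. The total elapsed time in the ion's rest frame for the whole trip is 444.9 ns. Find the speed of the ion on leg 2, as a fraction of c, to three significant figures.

Leg 1: β = 0.7335; γ = 1/√(1 − 0.7335²) = 1/√0.4620 = 1.471; τ_1 = 435.3/1.471 = 295.9 ns.
Leg 2: speed unknown; τ_2 = 533.9/γ_2.
Leg 3: γ = 59.0; τ_3 = 531.2/59.00 = 9.003 ns.
Total proper time: 295.9 + τ_2 + 9.003 = 444.9, so τ_2 = 444.9 − 304.9 = 140.0 ns.
γ_2 = 533.9/140.0 = 3.813; β = √(1 − 1/γ²) = √0.9312.

β = 0.965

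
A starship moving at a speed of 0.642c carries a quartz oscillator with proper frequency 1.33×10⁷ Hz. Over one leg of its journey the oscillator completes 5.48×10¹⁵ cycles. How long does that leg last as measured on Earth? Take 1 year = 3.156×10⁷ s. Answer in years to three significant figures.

γ = 1/√(1 − 0.642²) = 1/√0.5878 = 1.304
Proper time for N cycles: τ = N/f = 5.48×10¹⁵/(1.33×10⁷) = 4.120×10⁸ s = 13.06 years.
Lab-frame duration Δt = γτ = 1.304 × 13.06 = 17.03 years.

Δt = 17.0 years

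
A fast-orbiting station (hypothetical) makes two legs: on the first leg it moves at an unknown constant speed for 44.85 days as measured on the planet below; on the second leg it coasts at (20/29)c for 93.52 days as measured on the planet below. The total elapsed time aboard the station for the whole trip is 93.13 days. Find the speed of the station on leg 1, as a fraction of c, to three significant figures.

β = 0.824

Leg 1: speed unknown; τ_1 = 44.85/γ_1.
Leg 2: γ = 1/√(1 − (20/29)²) = 29/21 ≈ 1.381; τ_2 = 93.52/1.381 = 67.72 days.
Total proper time: τ_1 + 67.72 = 93.13, so τ_1 = 93.13 − 67.72 = 25.41 days.
γ_1 = 44.85/25.41 = 1.765; β = √(1 − 1/γ²) = √0.6791.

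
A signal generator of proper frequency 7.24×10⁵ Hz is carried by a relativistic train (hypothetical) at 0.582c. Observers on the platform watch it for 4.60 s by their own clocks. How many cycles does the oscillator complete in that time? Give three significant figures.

N = 2.71×10⁶

γ = 1/√(1 − 0.582²) = 1/√0.6613 = 1.230
During 4.60 s of lab time, the oscillator's proper time advances by τ = Δt/γ = 4.60/1.230 = 3.741 s = 3.741×10⁰ s.
N = f × τ = 7.24×10⁵ × 3.741×10⁰ = 2.708×10⁶.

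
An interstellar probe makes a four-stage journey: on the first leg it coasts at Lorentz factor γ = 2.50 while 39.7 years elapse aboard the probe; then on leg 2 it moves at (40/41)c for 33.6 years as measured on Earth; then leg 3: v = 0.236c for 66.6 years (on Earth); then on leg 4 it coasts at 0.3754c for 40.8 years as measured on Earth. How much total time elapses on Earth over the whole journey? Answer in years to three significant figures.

Leg 1: γ = 2.50; Δt_1 = 2.500 × 39.7 = 99.25 years.
Leg 2: 33.6 years is already measured on Earth.
Leg 3: 66.6 years is already measured on Earth.
Leg 4: 40.8 years is already measured on Earth.
Total: 99.25 + 33.60 + 66.60 + 40.80 years.

Δt = 240 years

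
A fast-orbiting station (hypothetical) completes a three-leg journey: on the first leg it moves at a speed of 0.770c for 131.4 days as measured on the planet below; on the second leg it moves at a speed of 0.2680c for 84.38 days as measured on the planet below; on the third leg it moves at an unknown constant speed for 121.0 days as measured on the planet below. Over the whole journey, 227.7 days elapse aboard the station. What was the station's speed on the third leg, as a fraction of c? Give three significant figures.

β = 0.856

Leg 1: γ = 1/√(1 − 0.770²) = 1/√0.4071 = 1.567; τ_1 = 131.4/1.567 = 83.84 days.
Leg 2: γ = 1/√(1 − 0.2680²) = 1/√0.9282 = 1.038; τ_2 = 84.38/1.038 = 81.29 days.
Leg 3: speed unknown; τ_3 = 121.0/γ_3.
Total proper time: 83.84 + 81.29 + τ_3 = 227.7, so τ_3 = 227.7 − 165.1 = 62.57 days.
γ_3 = 121.0/62.57 = 1.934; β = √(1 − 1/γ²) = √0.7326.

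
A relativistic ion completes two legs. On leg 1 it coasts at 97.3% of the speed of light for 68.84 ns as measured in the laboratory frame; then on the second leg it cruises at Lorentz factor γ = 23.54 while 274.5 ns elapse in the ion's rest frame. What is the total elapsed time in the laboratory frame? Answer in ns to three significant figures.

Δt = 6530 ns

Leg 1: 68.84 ns is already measured in the laboratory frame.
Leg 2: γ = 23.54; Δt_2 = 23.54 × 274.5 = 6462 ns.
Total: 68.84 + 6462 ns.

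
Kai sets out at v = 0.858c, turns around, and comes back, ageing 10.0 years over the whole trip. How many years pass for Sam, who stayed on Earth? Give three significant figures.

γ = 1/√(1 − 0.858²) = 1/√0.2638 = 1.947
Earth-frame duration is the dilated interval: Δt = γτ = 1.947 × 10.0 years.

Δt = 19.5 years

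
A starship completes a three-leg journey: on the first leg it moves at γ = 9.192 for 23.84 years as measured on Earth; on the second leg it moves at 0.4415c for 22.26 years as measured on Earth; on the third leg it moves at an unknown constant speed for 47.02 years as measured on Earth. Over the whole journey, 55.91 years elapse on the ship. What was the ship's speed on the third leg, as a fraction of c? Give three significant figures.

β = 0.705

Leg 1: γ = 9.192; τ_1 = 23.84/9.192 = 2.594 years.
Leg 2: γ = 1/√(1 − 0.4415²) = 1/√0.8051 = 1.115; τ_2 = 22.26/1.115 = 19.97 years.
Leg 3: speed unknown; τ_3 = 47.02/γ_3.
Total proper time: 2.594 + 19.97 + τ_3 = 55.91, so τ_3 = 55.91 − 22.57 = 33.34 years.
γ_3 = 47.02/33.34 = 1.410; β = √(1 − 1/γ²) = √0.4971.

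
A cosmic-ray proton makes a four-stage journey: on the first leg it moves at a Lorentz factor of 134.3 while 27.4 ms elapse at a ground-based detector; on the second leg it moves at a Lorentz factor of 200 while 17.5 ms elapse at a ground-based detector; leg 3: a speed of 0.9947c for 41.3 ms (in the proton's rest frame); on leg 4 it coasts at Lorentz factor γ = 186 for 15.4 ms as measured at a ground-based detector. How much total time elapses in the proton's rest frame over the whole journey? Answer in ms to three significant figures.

Leg 1: γ = 134.3; τ_1 = 27.4/134.3 = 0.2040 ms.
Leg 2: γ = 200; τ_2 = 17.5/200.0 = 0.08750 ms.
Leg 3: 41.3 ms is already measured in the proton's rest frame.
Leg 4: γ = 186; τ_4 = 15.4/186.0 = 0.08280 ms.
Total: 0.2040 + 0.08750 + 41.30 + 0.08280 ms.

τ = 41.7 ms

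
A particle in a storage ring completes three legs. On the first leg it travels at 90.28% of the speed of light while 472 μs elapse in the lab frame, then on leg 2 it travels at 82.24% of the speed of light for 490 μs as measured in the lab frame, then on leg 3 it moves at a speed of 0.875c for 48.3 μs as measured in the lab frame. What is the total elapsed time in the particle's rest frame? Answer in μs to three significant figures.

Leg 1: β = 0.9028; γ = 1/√(1 − 0.9028²) = 1/√0.1850 = 2.325; τ_1 = 472/2.325 = 203.0 μs.
Leg 2: β = 0.8224; γ = 1/√(1 − 0.8224²) = 1/√0.3237 = 1.758; τ_2 = 490/1.758 = 278.8 μs.
Leg 3: γ = 1/√(1 − 0.875²) = 1/√0.2344 = 2.066; τ_3 = 48.3/2.066 = 23.38 μs.
Total: 203.0 + 278.8 + 23.38 μs.

τ = 505 μs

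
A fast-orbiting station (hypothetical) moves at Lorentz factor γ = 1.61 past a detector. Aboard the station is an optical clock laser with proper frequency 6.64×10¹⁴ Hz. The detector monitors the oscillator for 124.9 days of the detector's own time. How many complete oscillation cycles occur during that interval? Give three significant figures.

N = 4.45×10²¹

γ = 1.61
During 124.9 days of lab time, the oscillator's proper time advances by τ = Δt/γ = 124.9/1.610 = 77.58 days = 6.703×10⁶ s.
N = f × τ = 6.64×10¹⁴ × 6.703×10⁶ = 4.451×10²¹.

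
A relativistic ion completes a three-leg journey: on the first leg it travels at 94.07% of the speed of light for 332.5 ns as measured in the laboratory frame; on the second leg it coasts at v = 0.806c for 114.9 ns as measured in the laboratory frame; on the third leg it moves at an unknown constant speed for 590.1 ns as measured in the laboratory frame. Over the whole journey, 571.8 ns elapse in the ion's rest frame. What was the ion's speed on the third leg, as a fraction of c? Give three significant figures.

Leg 1: β = 0.9407; γ = 1/√(1 − 0.9407²) = 1/√0.1151 = 2.948; τ_1 = 332.5/2.948 = 112.8 ns.
Leg 2: γ = 1/√(1 − 0.806²) = 1/√0.3504 = 1.689; τ_2 = 114.9/1.689 = 68.01 ns.
Leg 3: speed unknown; τ_3 = 590.1/γ_3.
Total proper time: 112.8 + 68.01 + τ_3 = 571.8, so τ_3 = 571.8 − 180.8 = 391.0 ns.
γ_3 = 590.1/391.0 = 1.509; β = √(1 − 1/γ²) = √0.5610.

β = 0.749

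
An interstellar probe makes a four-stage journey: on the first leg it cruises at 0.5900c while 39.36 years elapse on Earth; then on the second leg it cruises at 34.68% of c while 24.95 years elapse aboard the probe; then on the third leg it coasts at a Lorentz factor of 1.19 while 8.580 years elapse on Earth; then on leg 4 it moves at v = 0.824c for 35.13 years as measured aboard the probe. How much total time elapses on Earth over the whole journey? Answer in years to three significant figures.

Δt = 137 years

Leg 1: 39.36 years is already measured on Earth.
Leg 2: β = 0.3468; γ = 1/√(1 − 0.3468²) = 1/√0.8797 = 1.066; Δt_2 = 1.066 × 24.95 = 26.60 years.
Leg 3: 8.580 years is already measured on Earth.
Leg 4: γ = 1/√(1 − 0.824²) = 1/√0.3210 = 1.765; Δt_4 = 1.765 × 35.13 = 62.00 years.
Total: 39.36 + 26.60 + 8.580 + 62.00 years.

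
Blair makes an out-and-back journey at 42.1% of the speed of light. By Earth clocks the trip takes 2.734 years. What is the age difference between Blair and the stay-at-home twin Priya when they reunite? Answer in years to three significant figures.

β = 0.421; γ = 1/√(1 − 0.421²) = 1/√0.8228 = 1.102
Blair's elapsed proper time: τ = 2.734/1.102 = 2.480 years.
Age gap = Δt − τ = 2.734 − 2.480 years.

Δt − τ = 0.254 years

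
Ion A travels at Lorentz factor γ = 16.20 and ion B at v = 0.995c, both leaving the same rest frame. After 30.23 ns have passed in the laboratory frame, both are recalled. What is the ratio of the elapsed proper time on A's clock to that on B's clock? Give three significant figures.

τ_A/τ_B = 0.618

A: γ = 16.20. B: γ = 1/√(1 − 0.995²) = 1/√0.009975 = 10.01.
τ_A/τ_B = γ_B/γ_A = 10.01/16.20 = 0.6181, so τ_A/τ_B = 0.6181.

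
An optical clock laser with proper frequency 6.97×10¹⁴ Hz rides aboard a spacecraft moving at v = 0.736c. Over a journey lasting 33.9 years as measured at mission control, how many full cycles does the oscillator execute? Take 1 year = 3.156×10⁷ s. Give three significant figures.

N = 5.05×10²³

γ = 1/√(1 − 0.736²) = 1/√0.4583 = 1.477
The oscillator's own cycle count is N = f × τ where τ is the proper time aboard the spacecraft. τ = Δt/γ = 33.9/1.477 = 22.95 years = 7.243×10⁸ s.
N = 6.97×10¹⁴ × 7.243×10⁸ = 5.048×10²³.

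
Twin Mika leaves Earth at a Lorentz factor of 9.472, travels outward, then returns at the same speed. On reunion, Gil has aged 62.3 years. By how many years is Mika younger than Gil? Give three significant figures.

Δt − τ = 55.7 years

γ = 9.472
Mika's elapsed proper time: τ = 62.3/9.472 = 6.577 years.
Age gap = Δt − τ = 62.3 − 6.577 years.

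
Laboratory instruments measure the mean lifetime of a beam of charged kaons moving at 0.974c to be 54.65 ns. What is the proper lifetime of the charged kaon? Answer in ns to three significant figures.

τ₀ = 12.4 ns

γ = 1/√(1 − 0.974²) = 1/√0.05132 = 4.414
The lab-frame lifetime is the dilated interval; the proper lifetime is τ₀ = Δt/γ = 54.65/4.414 ns.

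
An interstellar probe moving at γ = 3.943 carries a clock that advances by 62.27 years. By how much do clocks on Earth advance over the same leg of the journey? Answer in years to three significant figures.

γ = 3.943
The interval measured aboard the probe is the proper time (both events occur at the same place in that frame); the lab-frame interval is Δt = γτ = 3.943 × 62.27 years.

Δt = 246 years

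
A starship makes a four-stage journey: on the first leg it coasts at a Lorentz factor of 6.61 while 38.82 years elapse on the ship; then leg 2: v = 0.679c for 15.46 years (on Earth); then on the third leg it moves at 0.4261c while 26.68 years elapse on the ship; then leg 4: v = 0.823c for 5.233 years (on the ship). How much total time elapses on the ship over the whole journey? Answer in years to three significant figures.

τ = 82.1 years

Leg 1: 38.82 years is already measured on the ship.
Leg 2: γ = 1/√(1 − 0.679²) = 1/√0.5390 = 1.362; τ_2 = 15.46/1.362 = 11.35 years.
Leg 3: 26.68 years is already measured on the ship.
Leg 4: 5.233 years is already measured on the ship.
Total: 38.82 + 11.35 + 26.68 + 5.233 years.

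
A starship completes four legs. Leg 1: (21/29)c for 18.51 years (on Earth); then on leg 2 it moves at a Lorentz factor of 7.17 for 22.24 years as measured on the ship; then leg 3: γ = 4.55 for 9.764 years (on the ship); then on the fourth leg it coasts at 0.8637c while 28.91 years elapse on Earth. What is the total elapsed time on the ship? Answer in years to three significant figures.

Leg 1: γ = 1/√(1 − (21/29)²) = 29/20 = 1.450; τ_1 = 18.51/1.450 = 12.77 years.
Leg 2: 22.24 years is already measured on the ship.
Leg 3: 9.764 years is already measured on the ship.
Leg 4: γ = 1/√(1 − 0.8637²) = 1/√0.2540 = 1.984; τ_4 = 28.91/1.984 = 14.57 years.
Total: 12.77 + 22.24 + 9.764 + 14.57 years.

τ = 59.3 years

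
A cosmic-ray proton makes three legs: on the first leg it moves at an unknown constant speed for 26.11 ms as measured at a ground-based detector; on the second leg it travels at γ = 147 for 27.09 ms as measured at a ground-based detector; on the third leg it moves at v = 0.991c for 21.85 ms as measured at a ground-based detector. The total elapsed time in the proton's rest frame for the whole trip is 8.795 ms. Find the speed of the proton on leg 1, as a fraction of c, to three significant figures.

β = 0.976

Leg 1: speed unknown; τ_1 = 26.11/γ_1.
Leg 2: γ = 147; τ_2 = 27.09/147.0 = 0.1843 ms.
Leg 3: γ = 1/√(1 − 0.991²) = 1/√0.01792 = 7.470; τ_3 = 21.85/7.470 = 2.925 ms.
Total proper time: τ_1 + 0.1843 + 2.925 = 8.795, so τ_1 = 8.795 − 3.109 = 5.686 ms.
γ_1 = 26.11/5.686 = 4.592; β = √(1 − 1/γ²) = √0.9526.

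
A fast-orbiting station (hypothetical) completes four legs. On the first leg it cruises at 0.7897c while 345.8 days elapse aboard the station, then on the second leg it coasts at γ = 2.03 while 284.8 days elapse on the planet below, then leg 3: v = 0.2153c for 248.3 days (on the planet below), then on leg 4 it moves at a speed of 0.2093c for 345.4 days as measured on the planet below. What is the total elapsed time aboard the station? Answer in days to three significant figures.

τ = 1070 days

Leg 1: 345.8 days is already measured aboard the station.
Leg 2: γ = 2.03; τ_2 = 284.8/2.030 = 140.3 days.
Leg 3: γ = 1/√(1 − 0.2153²) = 1/√0.9536 = 1.024; τ_3 = 248.3/1.024 = 242.5 days.
Leg 4: γ = 1/√(1 − 0.2093²) = 1/√0.9562 = 1.023; τ_4 = 345.4/1.023 = 337.7 days.
Total: 345.8 + 140.3 + 242.5 + 337.7 days.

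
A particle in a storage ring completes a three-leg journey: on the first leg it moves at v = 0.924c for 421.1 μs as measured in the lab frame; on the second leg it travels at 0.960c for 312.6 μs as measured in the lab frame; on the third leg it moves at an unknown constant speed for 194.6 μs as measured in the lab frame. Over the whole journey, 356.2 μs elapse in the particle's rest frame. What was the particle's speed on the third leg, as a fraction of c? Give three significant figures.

β = 0.833

Leg 1: γ = 1/√(1 − 0.924²) = 1/√0.1462 = 2.615; τ_1 = 421.1/2.615 = 161.0 μs.
Leg 2: γ = 1/√(1 − 0.960²) = 1/√0.07840 = 3.571; τ_2 = 312.6/3.571 = 87.53 μs.
Leg 3: speed unknown; τ_3 = 194.6/γ_3.
Total proper time: 161.0 + 87.53 + τ_3 = 356.2, so τ_3 = 356.2 − 248.6 = 107.6 μs.
γ_3 = 194.6/107.6 = 1.808; β = √(1 − 1/γ²) = √0.6940.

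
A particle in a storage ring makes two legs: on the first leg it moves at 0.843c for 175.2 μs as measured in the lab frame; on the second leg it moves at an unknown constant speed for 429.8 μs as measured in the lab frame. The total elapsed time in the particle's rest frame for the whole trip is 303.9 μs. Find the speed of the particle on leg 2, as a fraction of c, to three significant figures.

Leg 1: γ = 1/√(1 − 0.843²) = 1/√0.2894 = 1.859; τ_1 = 175.2/1.859 = 94.24 μs.
Leg 2: speed unknown; τ_2 = 429.8/γ_2.
Total proper time: 94.24 + τ_2 = 303.9, so τ_2 = 303.9 − 94.24 = 209.7 μs.
γ_2 = 429.8/209.7 = 2.050; β = √(1 − 1/γ²) = √0.7620.

β = 0.873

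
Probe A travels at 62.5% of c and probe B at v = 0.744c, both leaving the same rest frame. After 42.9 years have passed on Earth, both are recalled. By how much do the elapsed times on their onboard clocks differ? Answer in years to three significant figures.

|τ_A − τ_B| = 4.82 years

A: β = 0.625; γ = 1/√(1 − 0.625²) = 1/√0.6094 = 1.281; τ_A = 42.9/1.281 = 33.49 years.
B: γ = 1/√(1 − 0.744²) = 1/√0.4465 = 1.497; τ_B = 42.9/1.497 = 28.66 years.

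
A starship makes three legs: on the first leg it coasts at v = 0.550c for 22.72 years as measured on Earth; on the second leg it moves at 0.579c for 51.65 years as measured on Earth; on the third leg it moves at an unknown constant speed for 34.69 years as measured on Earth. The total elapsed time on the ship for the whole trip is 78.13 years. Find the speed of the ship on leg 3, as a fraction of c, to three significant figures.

β = 0.871

Leg 1: γ = 1/√(1 − 0.550²) = 1/√0.6975 = 1.197; τ_1 = 22.72/1.197 = 18.97 years.
Leg 2: γ = 1/√(1 − 0.579²) = 1/√0.6648 = 1.227; τ_2 = 51.65/1.227 = 42.11 years.
Leg 3: speed unknown; τ_3 = 34.69/γ_3.
Total proper time: 18.97 + 42.11 + τ_3 = 78.13, so τ_3 = 78.13 − 61.09 = 17.04 years.
γ_3 = 34.69/17.04 = 2.035; β = √(1 − 1/γ²) = √0.7586.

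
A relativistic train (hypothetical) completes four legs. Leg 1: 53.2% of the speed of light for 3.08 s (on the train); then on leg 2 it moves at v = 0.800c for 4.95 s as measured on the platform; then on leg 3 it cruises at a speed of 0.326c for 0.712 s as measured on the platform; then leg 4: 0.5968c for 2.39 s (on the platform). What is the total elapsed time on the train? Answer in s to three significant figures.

τ = 8.64 s

Leg 1: 3.08 s is already measured on the train.
Leg 2: γ = 1/√(1 − 0.800²) = 1/√0.3600 = 1.667; τ_2 = 4.95/1.667 = 2.970 s.
Leg 3: γ = 1/√(1 − 0.326²) = 1/√0.8937 = 1.058; τ_3 = 0.712/1.058 = 0.6731 s.
Leg 4: γ = 1/√(1 − 0.5968²) = 1/√0.6438 = 1.246; τ_4 = 2.39/1.246 = 1.918 s.
Total: 3.080 + 2.970 + 0.6731 + 1.918 s.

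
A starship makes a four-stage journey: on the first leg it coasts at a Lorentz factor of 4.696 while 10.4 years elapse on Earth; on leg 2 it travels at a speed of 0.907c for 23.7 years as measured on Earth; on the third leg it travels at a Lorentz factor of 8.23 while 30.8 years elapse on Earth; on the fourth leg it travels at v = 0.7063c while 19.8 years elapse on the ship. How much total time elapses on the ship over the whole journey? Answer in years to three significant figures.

Leg 1: γ = 4.696; τ_1 = 10.4/4.696 = 2.215 years.
Leg 2: γ = 1/√(1 − 0.907²) = 1/√0.1774 = 2.375; τ_2 = 23.7/2.375 = 9.981 years.
Leg 3: γ = 8.23; τ_3 = 30.8/8.230 = 3.742 years.
Leg 4: 19.8 years is already measured on the ship.
Total: 2.215 + 9.981 + 3.742 + 19.80 years.

τ = 35.7 years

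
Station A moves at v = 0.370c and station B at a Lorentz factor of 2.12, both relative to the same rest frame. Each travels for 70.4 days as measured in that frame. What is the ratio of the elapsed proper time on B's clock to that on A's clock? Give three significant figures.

A: γ = 1/√(1 − 0.370²) = 1/√0.8631 = 1.076. B: γ = 2.12.
τ_A/τ_B = γ_B/γ_A = 2.120/1.076 = 1.970, so τ_B/τ_A = 0.5077.

τ_B/τ_A = 0.508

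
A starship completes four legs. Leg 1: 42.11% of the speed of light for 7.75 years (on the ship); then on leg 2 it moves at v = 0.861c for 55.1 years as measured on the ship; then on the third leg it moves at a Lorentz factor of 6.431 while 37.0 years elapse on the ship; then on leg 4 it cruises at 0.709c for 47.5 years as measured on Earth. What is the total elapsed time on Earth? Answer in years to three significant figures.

Δt = 402 years

Leg 1: β = 0.4211; γ = 1/√(1 − 0.4211²) = 1/√0.8227 = 1.103; Δt_1 = 1.103 × 7.75 = 8.545 years.
Leg 2: γ = 1/√(1 − 0.861²) = 1/√0.2587 = 1.966; Δt_2 = 1.966 × 55.1 = 108.3 years.
Leg 3: γ = 6.431; Δt_3 = 6.431 × 37.0 = 237.9 years.
Leg 4: 47.5 years is already measured on Earth.
Total: 8.545 + 108.3 + 237.9 + 47.50 years.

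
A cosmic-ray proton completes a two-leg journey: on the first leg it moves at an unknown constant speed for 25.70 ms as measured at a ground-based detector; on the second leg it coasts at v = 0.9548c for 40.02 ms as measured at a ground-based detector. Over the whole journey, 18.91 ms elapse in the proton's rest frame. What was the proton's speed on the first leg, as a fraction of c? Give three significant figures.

Leg 1: speed unknown; τ_1 = 25.70/γ_1.
Leg 2: γ = 1/√(1 − 0.9548²) = 1/√0.08836 = 3.364; τ_2 = 40.02/3.364 = 11.90 ms.
Total proper time: τ_1 + 11.90 = 18.91, so τ_1 = 18.91 − 11.90 = 7.014 ms.
γ_1 = 25.70/7.014 = 3.664; β = √(1 − 1/γ²) = √0.9255.

β = 0.962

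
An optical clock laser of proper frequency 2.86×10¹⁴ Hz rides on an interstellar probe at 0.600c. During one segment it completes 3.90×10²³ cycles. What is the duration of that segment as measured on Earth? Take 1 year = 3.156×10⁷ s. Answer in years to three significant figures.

Δt = 54.0 years

γ = 1/√(1 − 0.600²) = 5/4 = 1.250
Proper time for N cycles: τ = N/f = 3.90×10²³/(2.86×10¹⁴) = 1.364×10⁹ s = 43.21 years.
Lab-frame duration Δt = γτ = 1.250 × 43.21 = 54.01 years.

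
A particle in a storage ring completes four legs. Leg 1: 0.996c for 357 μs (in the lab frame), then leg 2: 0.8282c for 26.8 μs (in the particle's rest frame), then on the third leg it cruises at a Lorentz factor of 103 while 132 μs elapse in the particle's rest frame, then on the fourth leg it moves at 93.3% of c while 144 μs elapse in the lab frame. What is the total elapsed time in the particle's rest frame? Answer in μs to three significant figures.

τ = 243 μs

Leg 1: γ = 1/√(1 − 0.996²) = 1/√0.007984 = 11.19; τ_1 = 357/11.19 = 31.90 μs.
Leg 2: 26.8 μs is already measured in the particle's rest frame.
Leg 3: 132 μs is already measured in the particle's rest frame.
Leg 4: β = 0.933; γ = 1/√(1 − 0.933²) = 1/√0.1295 = 2.779; τ_4 = 144/2.779 = 51.82 μs.
Total: 31.90 + 26.80 + 132.0 + 51.82 μs.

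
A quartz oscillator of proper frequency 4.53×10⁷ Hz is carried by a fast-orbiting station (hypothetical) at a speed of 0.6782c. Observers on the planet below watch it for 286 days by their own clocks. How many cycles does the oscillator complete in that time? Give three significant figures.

N = 8.23×10¹⁴

γ = 1/√(1 − 0.6782²) = 1/√0.5400 = 1.361
During 286 days of lab time, the oscillator's proper time advances by τ = Δt/γ = 286/1.361 = 210.2 days = 1.816×10⁷ s.
N = f × τ = 4.53×10⁷ × 1.816×10⁷ = 8.226×10¹⁴.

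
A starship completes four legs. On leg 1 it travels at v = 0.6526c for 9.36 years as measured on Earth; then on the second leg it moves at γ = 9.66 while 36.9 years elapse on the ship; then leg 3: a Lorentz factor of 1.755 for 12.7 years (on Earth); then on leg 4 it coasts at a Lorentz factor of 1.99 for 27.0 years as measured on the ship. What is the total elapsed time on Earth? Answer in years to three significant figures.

Δt = 432 years

Leg 1: 9.36 years is already measured on Earth.
Leg 2: γ = 9.66; Δt_2 = 9.660 × 36.9 = 356.5 years.
Leg 3: 12.7 years is already measured on Earth.
Leg 4: γ = 1.99; Δt_4 = 1.990 × 27.0 = 53.73 years.
Total: 9.360 + 356.5 + 12.70 + 53.73 years.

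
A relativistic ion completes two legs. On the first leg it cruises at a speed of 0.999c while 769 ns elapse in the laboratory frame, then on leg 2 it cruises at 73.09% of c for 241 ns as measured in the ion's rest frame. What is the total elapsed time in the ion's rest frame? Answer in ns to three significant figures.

τ = 275 ns

Leg 1: γ = 1/√(1 − 0.999²) = 1/√0.001999 = 22.37; τ_1 = 769/22.37 = 34.38 ns.
Leg 2: 241 ns is already measured in the ion's rest frame.
Total: 34.38 + 241.0 ns.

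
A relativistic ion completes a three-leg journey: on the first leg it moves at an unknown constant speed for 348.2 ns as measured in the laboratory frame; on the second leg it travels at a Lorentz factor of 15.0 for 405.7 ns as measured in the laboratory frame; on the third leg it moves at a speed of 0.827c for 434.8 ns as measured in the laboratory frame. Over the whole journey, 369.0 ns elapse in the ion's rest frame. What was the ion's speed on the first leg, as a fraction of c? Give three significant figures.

Leg 1: speed unknown; τ_1 = 348.2/γ_1.
Leg 2: γ = 15.0; τ_2 = 405.7/15.00 = 27.05 ns.
Leg 3: γ = 1/√(1 − 0.827²) = 1/√0.3161 = 1.779; τ_3 = 434.8/1.779 = 244.4 ns.
Total proper time: τ_1 + 27.05 + 244.4 = 369.0, so τ_1 = 369.0 − 271.5 = 97.51 ns.
γ_1 = 348.2/97.51 = 3.571; β = √(1 − 1/γ²) = √0.9216.

β = 0.960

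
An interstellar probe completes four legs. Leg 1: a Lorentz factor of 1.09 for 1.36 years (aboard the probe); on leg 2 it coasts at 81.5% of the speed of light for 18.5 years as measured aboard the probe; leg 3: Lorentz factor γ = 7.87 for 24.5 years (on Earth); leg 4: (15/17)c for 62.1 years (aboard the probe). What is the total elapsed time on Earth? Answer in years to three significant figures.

Δt = 190 years

Leg 1: γ = 1.09; Δt_1 = 1.090 × 1.36 = 1.482 years.
Leg 2: β = 0.815; γ = 1/√(1 − 0.815²) = 1/√0.3358 = 1.726; Δt_2 = 1.726 × 18.5 = 31.93 years.
Leg 3: 24.5 years is already measured on Earth.
Leg 4: γ = 1/√(1 − (15/17)²) = 17/8 = 2.125; Δt_4 = 2.125 × 62.1 = 132.0 years.
Total: 1.482 + 31.93 + 24.50 + 132.0 years.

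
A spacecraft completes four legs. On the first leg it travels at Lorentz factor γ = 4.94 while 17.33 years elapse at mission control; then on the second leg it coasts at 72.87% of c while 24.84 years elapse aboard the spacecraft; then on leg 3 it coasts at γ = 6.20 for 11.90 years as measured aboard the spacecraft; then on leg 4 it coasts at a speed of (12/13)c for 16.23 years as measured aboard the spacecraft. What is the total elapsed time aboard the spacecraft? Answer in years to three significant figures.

Leg 1: γ = 4.94; τ_1 = 17.33/4.940 = 3.508 years.
Leg 2: 24.84 years is already measured aboard the spacecraft.
Leg 3: 11.90 years is already measured aboard the spacecraft.
Leg 4: 16.23 years is already measured aboard the spacecraft.
Total: 3.508 + 24.84 + 11.90 + 16.23 years.

τ = 56.5 years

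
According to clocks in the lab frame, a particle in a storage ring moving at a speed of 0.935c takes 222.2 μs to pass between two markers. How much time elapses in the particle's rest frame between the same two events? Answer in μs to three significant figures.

τ = 78.8 μs

γ = 1/√(1 − 0.935²) = 1/√0.1258 = 2.820
The interval measured in the lab frame is the dilated one; the clock in the particle's rest frame measures the proper time τ = Δt/γ = 222.2/2.820 μs.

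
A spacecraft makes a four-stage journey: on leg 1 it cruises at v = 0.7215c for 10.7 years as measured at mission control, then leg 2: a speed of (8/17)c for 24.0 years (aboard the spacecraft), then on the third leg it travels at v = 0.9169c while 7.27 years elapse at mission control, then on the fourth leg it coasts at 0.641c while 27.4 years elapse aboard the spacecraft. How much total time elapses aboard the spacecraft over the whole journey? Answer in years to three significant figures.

τ = 61.7 years

Leg 1: γ = 1/√(1 − 0.7215²) = 1/√0.4794 = 1.444; τ_1 = 10.7/1.444 = 7.409 years.
Leg 2: 24.0 years is already measured aboard the spacecraft.
Leg 3: γ = 1/√(1 − 0.9169²) = 1/√0.1593 = 2.506; τ_3 = 7.27/2.506 = 2.902 years.
Leg 4: 27.4 years is already measured aboard the spacecraft.
Total: 7.409 + 24.00 + 2.902 + 27.40 years.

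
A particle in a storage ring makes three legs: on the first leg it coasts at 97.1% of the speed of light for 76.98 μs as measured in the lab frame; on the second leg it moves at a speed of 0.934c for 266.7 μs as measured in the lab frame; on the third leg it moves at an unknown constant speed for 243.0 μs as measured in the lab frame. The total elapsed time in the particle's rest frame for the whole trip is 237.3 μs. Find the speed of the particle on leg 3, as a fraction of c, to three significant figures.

Leg 1: β = 0.971; γ = 1/√(1 − 0.971²) = 1/√0.05716 = 4.183; τ_1 = 76.98/4.183 = 18.40 μs.
Leg 2: γ = 1/√(1 − 0.934²) = 1/√0.1276 = 2.799; τ_2 = 266.7/2.799 = 95.28 μs.
Leg 3: speed unknown; τ_3 = 243.0/γ_3.
Total proper time: 18.40 + 95.28 + τ_3 = 237.3, so τ_3 = 237.3 − 113.7 = 123.6 μs.
γ_3 = 243.0/123.6 = 1.966; β = √(1 − 1/γ²) = √0.7412.

β = 0.861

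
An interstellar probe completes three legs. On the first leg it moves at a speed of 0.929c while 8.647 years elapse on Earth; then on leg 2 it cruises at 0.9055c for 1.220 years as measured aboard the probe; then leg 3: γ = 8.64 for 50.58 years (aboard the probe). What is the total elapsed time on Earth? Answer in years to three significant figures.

Δt = 449 years

Leg 1: 8.647 years is already measured on Earth.
Leg 2: γ = 1/√(1 − 0.9055²) = 1/√0.1801 = 2.357; Δt_2 = 2.357 × 1.220 = 2.875 years.
Leg 3: γ = 8.64; Δt_3 = 8.640 × 50.58 = 437.0 years.
Total: 8.647 + 2.875 + 437.0 years.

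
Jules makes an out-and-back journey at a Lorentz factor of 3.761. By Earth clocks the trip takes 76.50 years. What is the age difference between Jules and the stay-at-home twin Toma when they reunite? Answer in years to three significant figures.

γ = 3.761
Jules's elapsed proper time: τ = 76.50/3.761 = 20.34 years.
Age gap = Δt − τ = 76.50 − 20.34 years.

Δt − τ = 56.2 years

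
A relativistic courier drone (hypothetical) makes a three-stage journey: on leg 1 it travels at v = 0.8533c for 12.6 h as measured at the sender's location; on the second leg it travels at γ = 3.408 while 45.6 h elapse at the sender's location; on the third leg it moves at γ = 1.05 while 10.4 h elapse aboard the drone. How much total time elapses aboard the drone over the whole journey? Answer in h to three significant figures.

τ = 30.4 h

Leg 1: γ = 1/√(1 − 0.8533²) = 1/√0.2719 = 1.918; τ_1 = 12.6/1.918 = 6.570 h.
Leg 2: γ = 3.408; τ_2 = 45.6/3.408 = 13.38 h.
Leg 3: 10.4 h is already measured aboard the drone.
Total: 6.570 + 13.38 + 10.40 h.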